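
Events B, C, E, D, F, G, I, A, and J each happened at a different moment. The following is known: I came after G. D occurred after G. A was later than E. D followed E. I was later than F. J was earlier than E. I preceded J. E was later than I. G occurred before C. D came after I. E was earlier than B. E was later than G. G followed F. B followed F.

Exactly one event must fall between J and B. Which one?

Tracing the constraints gives J → E → B, so E sits after J and before B.
No other event is forced both after J and before B.

E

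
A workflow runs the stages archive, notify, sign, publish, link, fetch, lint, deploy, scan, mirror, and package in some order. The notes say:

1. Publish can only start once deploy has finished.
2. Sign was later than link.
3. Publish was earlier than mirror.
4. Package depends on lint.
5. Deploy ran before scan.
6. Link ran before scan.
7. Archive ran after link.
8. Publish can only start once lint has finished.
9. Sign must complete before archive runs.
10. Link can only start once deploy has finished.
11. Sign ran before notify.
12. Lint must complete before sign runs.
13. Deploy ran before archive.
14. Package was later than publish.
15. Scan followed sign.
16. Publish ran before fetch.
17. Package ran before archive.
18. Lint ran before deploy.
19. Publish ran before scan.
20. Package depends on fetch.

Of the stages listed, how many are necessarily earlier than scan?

5

Directly stated before scan: deploy, link, publish, and sign.
Lint reaches scan via lint → publish → scan.
That's deploy, link, lint, publish, and sign — 5 in all.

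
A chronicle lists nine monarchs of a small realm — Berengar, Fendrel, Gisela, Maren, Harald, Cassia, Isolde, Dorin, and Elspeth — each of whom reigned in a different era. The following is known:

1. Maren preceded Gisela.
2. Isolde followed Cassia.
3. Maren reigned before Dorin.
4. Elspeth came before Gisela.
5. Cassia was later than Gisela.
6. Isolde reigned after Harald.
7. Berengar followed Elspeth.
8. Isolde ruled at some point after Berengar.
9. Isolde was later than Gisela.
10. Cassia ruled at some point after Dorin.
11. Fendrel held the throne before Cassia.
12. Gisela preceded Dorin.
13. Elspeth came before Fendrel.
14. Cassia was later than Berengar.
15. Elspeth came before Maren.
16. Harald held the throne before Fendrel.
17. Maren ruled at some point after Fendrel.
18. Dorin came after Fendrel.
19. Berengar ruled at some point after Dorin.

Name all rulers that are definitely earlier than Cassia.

Directly stated before Cassia: Berengar, Dorin, Fendrel, and Gisela.
Elspeth reaches Cassia via Elspeth → Gisela → Cassia.
Harald reaches Cassia via Harald → Fendrel → Cassia.
Maren reaches Cassia via Maren → Dorin → Cassia.

Berengar, Dorin, Elspeth, Fendrel, Gisela, Harald, Maren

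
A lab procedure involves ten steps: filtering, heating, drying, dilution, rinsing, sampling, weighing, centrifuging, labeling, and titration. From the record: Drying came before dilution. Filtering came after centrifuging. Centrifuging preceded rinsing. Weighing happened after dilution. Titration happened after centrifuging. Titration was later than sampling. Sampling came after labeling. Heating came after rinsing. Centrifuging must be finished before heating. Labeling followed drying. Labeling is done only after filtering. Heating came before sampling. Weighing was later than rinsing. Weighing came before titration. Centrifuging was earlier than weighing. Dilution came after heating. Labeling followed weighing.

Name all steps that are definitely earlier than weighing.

centrifuging, dilution, drying, heating, rinsing

Directly stated before weighing: centrifuging, dilution, and rinsing.
Drying reaches weighing via drying → dilution → weighing.
Heating reaches weighing via heating → dilution → weighing.
No chain forces labeling (or any of the others) ahead of weighing.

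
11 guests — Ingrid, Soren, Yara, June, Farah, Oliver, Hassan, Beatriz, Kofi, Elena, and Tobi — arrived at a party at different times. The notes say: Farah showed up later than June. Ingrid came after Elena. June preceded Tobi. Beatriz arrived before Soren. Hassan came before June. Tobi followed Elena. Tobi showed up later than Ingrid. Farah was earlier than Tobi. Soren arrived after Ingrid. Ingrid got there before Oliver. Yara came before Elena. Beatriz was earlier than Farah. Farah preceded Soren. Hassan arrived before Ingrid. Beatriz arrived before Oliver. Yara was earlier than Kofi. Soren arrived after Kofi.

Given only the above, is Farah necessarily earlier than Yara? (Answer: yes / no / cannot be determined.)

cannot be determined

No chain of stated constraints runs from Farah to Yara, and none runs from Yara to Farah either.
So the relative order of Farah and Yara is not fixed by the given facts.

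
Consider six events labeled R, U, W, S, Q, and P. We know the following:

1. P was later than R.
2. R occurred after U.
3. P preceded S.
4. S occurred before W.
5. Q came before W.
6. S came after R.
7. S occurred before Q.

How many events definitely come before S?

3

Directly stated before S: P and R.
U reaches S via U → R → S.
No chain forces Q (or any of the others) ahead of S.
That's P, R, and U — 3 in all.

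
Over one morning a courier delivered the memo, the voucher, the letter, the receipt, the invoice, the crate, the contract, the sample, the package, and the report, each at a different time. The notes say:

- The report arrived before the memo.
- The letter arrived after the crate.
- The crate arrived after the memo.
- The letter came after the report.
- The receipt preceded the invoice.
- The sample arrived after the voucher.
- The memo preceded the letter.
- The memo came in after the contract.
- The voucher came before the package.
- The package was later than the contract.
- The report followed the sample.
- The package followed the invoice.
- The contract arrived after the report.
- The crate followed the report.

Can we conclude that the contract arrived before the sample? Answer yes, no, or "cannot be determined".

Tracing the constraints gives the sample → the report → the contract, so the sample must come before the contract.
That means the contract cannot be before the sample.

no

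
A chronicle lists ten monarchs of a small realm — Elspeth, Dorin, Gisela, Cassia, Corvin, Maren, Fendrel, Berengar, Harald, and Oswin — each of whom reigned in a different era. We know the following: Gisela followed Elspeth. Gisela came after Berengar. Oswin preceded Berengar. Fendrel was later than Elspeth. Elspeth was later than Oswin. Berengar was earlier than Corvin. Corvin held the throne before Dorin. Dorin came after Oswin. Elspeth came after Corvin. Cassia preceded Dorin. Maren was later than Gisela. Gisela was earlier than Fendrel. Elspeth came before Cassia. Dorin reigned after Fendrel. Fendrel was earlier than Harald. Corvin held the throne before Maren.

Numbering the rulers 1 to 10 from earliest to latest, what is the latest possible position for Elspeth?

Elspeth must come before Cassia, Dorin, Fendrel, Gisela, Harald, and Maren — 6 rulers forced after them.
Everything else can be placed before Elspeth in some valid order, so Elspeth can sit as late as position 10 − 6 = 4.

4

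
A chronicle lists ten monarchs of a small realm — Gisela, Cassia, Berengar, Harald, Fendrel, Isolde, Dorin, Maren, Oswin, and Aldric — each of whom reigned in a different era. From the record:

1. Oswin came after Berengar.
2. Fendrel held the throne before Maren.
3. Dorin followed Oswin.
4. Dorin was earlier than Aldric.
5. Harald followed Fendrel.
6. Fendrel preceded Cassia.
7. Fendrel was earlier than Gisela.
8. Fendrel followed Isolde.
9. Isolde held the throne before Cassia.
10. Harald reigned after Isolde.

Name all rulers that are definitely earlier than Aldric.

Berengar, Dorin, Oswin

Directly stated before Aldric: Dorin.
Berengar reaches Aldric via Berengar → Oswin → Dorin → Aldric.
Oswin reaches Aldric via Oswin → Dorin → Aldric.
No chain forces Cassia (or any of the others) ahead of Aldric.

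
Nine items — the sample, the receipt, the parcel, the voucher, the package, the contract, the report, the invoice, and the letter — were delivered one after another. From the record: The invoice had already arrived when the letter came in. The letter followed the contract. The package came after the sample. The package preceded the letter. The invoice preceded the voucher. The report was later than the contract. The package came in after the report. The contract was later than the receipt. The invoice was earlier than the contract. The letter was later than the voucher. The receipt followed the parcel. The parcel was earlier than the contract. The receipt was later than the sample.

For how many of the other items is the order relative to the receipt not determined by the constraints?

2

Forced before the receipt: the parcel and the sample; forced after the receipt: the contract, the letter, the package, and the report.
That leaves the invoice and the voucher with no forced order relative to the receipt — 2.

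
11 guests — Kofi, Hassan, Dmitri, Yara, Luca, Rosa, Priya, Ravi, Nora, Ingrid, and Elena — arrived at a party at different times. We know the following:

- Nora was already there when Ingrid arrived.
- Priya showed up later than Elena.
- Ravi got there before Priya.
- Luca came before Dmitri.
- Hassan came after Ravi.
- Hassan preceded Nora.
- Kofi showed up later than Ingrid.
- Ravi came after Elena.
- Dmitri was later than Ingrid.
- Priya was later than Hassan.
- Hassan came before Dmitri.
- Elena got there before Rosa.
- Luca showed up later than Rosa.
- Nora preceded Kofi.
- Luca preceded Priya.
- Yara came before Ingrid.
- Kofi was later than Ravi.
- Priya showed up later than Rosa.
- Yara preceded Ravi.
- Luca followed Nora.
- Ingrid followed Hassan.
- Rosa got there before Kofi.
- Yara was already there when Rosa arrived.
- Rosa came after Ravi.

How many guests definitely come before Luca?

Directly stated before Luca: Nora and Rosa.
Elena reaches Luca via Elena → Rosa → Luca.
Hassan reaches Luca via Hassan → Nora → Luca.
Ravi reaches Luca via Ravi → Rosa → Luca.
Likewise Yara reaches Luca by chaining the stated constraints.
No chain forces Priya (or any of the others) ahead of Luca.
That's Elena, Hassan, Nora, Ravi, Rosa, and Yara — 6 in all.

6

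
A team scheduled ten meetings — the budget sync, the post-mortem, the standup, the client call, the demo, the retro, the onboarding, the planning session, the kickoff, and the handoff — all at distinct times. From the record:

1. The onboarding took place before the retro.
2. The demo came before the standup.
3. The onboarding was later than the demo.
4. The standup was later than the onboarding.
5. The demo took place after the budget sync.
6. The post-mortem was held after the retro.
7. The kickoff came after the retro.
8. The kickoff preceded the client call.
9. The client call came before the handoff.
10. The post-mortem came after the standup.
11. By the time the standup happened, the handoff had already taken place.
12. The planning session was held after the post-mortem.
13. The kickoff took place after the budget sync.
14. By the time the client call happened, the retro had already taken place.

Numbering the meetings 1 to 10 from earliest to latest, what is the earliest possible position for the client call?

The budget sync, the demo, the kickoff, the onboarding, and the retro must all come before the client call — 5 forced predecessors.
Nothing else is forced ahead of the client call, so its earliest slot is position 5 + 1 = 6.

6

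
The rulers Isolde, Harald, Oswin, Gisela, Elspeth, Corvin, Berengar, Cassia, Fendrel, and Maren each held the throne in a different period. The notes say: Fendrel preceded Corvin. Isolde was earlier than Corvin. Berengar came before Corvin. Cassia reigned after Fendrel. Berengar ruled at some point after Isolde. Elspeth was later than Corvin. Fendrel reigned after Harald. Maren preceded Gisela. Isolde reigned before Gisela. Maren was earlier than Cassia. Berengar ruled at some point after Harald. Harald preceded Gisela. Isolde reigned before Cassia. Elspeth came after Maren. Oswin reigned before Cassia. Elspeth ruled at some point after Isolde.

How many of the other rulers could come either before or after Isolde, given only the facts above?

Forced after Isolde: Berengar, Cassia, Corvin, Elspeth, and Gisela.
That leaves Fendrel, Harald, Maren, and Oswin with no forced order relative to Isolde — 4.

4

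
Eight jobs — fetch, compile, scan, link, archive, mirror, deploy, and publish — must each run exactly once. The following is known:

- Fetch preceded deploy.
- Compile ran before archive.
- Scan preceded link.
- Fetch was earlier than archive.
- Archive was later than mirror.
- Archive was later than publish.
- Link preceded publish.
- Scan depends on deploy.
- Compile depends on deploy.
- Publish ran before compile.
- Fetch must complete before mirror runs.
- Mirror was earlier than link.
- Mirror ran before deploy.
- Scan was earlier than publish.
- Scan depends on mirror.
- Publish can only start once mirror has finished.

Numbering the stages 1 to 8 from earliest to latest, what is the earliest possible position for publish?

6

Deploy, fetch, link, mirror, and scan must all come before publish — 5 forced predecessors.
Nothing else is forced ahead of publish, so its earliest slot is position 5 + 1 = 6.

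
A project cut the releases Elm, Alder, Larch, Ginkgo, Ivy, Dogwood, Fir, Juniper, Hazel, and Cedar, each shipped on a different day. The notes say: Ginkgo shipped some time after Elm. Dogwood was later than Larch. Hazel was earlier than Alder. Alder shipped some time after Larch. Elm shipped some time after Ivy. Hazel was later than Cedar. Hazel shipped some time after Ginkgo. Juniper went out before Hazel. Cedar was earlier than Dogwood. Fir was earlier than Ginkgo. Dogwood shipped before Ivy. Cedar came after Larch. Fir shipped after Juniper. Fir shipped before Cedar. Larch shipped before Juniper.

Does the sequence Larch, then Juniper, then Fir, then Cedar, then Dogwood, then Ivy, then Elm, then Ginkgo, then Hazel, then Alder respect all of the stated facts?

yes

Check each stated constraint against the proposed order — e.g. Juniper is ahead of Hazel; Larch is ahead of Alder. Every pair is in the required order; nothing is violated.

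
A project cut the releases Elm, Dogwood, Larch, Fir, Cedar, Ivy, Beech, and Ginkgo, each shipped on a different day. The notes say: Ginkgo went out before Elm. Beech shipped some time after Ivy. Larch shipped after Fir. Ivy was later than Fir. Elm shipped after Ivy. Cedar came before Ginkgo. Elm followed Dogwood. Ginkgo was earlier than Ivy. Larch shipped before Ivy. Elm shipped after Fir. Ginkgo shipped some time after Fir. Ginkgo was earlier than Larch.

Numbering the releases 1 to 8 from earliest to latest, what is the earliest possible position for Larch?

Cedar, Fir, and Ginkgo must all come before Larch — 3 forced predecessors.
Nothing else is forced ahead of Larch, so its earliest slot is position 3 + 1 = 4.

4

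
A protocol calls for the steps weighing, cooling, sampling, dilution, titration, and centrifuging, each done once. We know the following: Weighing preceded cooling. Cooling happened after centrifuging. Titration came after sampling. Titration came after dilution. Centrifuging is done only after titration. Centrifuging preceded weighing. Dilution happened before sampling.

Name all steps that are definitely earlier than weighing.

Directly stated before weighing: centrifuging.
Dilution reaches weighing via dilution → titration → centrifuging → weighing.
Sampling reaches weighing via sampling → titration → centrifuging → weighing.
Titration reaches weighing via titration → centrifuging → weighing.

centrifuging, dilution, sampling, titration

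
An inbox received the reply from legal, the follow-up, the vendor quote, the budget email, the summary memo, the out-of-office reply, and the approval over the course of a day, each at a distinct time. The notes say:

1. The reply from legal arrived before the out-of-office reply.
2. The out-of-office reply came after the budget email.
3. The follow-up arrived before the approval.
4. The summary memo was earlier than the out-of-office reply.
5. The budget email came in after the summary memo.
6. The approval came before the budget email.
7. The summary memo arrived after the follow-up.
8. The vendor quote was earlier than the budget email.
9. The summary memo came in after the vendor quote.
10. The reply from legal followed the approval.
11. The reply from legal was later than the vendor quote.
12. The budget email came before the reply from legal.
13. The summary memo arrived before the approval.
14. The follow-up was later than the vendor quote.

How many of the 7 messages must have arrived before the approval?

3

Directly stated before the approval: the follow-up and the summary memo.
The vendor quote reaches the approval via the vendor quote → the summary memo → the approval.
No chain forces the out-of-office reply (or any of the others) ahead of the approval.
That's the follow-up, the summary memo, and the vendor quote — 3 in all.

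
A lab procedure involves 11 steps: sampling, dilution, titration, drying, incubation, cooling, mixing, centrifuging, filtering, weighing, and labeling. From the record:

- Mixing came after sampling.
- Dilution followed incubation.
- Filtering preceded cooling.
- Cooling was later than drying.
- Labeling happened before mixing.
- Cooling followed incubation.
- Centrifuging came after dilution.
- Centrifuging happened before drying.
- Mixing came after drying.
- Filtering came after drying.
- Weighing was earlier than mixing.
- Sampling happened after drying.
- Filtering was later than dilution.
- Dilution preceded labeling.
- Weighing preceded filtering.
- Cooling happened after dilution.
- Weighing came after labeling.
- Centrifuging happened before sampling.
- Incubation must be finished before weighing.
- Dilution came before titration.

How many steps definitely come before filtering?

6

Directly stated before filtering: dilution, drying, and weighing.
Centrifuging reaches filtering via centrifuging → drying → filtering.
Incubation reaches filtering via incubation → weighing → filtering.
Labeling reaches filtering via labeling → weighing → filtering.
No chain forces mixing (or any of the others) ahead of filtering.
That's centrifuging, dilution, drying, incubation, labeling, and weighing — 6 in all.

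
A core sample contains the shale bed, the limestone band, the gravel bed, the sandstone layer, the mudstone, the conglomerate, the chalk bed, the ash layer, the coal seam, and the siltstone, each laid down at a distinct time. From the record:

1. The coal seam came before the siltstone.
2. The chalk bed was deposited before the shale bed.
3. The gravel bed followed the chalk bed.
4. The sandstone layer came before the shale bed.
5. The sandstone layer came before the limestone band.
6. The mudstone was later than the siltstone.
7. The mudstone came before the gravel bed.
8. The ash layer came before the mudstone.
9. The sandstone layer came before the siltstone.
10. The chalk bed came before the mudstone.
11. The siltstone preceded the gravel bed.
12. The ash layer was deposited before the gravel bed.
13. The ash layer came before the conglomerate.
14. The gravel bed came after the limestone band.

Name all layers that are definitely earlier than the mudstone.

Directly stated before the mudstone: the ash layer, the chalk bed, and the siltstone.
The coal seam reaches the mudstone via the coal seam → the siltstone → the mudstone.
The sandstone layer reaches the mudstone via the sandstone layer → the siltstone → the mudstone.

the ash layer, the chalk bed, the coal seam, the sandstone layer, the siltstone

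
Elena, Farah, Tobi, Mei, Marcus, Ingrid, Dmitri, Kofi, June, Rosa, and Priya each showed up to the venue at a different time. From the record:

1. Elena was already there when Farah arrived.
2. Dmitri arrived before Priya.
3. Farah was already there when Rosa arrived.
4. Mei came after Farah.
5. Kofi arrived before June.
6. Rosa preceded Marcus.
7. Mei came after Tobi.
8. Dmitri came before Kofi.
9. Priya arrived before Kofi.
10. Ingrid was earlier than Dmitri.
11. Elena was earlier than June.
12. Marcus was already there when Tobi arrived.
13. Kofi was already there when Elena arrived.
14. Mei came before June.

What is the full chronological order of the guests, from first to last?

Ingrid, Dmitri, Priya, Kofi, Elena, Farah, Rosa, Marcus, Tobi, Mei, June

The constraints fix every adjacent pair, so only one ordering works:
Ingrid → Dmitri → Priya → Kofi → Elena → Farah → Rosa → Marcus → Tobi → Mei → June.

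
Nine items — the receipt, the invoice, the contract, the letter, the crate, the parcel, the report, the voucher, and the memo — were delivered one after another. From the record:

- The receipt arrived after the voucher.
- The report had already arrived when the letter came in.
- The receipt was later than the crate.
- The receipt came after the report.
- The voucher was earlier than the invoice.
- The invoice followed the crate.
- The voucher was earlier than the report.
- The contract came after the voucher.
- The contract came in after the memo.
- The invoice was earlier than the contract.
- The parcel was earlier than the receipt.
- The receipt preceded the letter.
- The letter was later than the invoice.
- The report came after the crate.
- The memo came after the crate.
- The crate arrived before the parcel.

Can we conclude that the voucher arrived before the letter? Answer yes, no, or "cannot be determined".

Chain the constraints: the voucher → the report → the letter. Each link is directly stated, so the voucher comes before the letter.

yes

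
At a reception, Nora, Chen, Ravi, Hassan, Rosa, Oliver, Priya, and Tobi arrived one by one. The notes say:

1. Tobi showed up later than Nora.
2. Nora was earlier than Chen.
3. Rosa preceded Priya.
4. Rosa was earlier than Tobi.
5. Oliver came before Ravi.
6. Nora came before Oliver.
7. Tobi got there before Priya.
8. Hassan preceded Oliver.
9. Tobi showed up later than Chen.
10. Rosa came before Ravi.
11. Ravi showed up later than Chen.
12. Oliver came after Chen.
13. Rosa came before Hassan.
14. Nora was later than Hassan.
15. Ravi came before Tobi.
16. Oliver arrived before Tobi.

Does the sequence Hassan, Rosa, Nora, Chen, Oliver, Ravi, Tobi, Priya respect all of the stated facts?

no

The constraints require Rosa before Hassan, but in the proposed sequence Hassan appears ahead of Rosa. That one violation is enough.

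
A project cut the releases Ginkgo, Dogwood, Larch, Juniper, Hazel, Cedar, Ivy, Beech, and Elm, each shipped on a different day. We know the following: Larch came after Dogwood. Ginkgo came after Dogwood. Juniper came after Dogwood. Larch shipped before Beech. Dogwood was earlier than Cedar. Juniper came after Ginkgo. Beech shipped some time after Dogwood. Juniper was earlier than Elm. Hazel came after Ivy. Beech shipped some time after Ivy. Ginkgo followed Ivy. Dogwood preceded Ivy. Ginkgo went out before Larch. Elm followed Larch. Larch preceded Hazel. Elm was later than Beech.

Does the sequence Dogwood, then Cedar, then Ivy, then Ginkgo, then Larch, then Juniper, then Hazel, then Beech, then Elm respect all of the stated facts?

yes

Check each stated constraint against the proposed order — e.g. Ivy is ahead of Beech; Dogwood is ahead of Beech. Every pair is in the required order; nothing is violated.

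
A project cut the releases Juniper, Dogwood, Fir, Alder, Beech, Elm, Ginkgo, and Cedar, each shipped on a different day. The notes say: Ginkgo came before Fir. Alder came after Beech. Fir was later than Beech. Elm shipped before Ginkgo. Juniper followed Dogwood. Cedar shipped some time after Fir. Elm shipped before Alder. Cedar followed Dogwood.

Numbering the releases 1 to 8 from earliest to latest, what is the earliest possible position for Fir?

4

Beech, Elm, and Ginkgo must all come before Fir — 3 forced predecessors.
Nothing else is forced ahead of Fir, so its earliest slot is position 3 + 1 = 4.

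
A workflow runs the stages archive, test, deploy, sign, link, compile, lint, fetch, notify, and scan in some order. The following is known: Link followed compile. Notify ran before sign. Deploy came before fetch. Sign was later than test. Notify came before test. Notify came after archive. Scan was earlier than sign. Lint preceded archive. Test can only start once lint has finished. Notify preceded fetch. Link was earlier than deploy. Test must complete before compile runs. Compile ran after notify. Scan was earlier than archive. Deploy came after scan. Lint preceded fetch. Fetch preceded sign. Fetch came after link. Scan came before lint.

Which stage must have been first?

Scan has a chain of constraints placing it before every other stage, so scan must be first.

scan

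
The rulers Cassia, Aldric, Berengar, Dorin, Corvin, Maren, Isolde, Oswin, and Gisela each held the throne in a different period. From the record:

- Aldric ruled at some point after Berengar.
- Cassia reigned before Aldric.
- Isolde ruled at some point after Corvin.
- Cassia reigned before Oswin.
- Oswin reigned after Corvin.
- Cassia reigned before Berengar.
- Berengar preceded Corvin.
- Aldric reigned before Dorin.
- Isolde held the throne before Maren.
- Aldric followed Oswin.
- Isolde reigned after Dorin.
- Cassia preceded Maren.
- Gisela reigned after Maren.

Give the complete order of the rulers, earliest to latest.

The constraints fix every adjacent pair, so only one ordering works:
Cassia → Berengar → Corvin → Oswin → Aldric → Dorin → Isolde → Maren → Gisela.

Cassia, Berengar, Corvin, Oswin, Aldric, Dorin, Isolde, Maren, Gisela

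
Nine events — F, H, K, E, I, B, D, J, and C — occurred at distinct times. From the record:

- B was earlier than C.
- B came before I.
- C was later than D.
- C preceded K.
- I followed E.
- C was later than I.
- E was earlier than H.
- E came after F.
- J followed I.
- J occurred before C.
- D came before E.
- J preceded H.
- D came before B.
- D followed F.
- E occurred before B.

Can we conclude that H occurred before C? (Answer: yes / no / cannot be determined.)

cannot be determined

No chain of stated constraints runs from H to C, and none runs from C to H either.
So the relative order of H and C is not fixed by the given facts.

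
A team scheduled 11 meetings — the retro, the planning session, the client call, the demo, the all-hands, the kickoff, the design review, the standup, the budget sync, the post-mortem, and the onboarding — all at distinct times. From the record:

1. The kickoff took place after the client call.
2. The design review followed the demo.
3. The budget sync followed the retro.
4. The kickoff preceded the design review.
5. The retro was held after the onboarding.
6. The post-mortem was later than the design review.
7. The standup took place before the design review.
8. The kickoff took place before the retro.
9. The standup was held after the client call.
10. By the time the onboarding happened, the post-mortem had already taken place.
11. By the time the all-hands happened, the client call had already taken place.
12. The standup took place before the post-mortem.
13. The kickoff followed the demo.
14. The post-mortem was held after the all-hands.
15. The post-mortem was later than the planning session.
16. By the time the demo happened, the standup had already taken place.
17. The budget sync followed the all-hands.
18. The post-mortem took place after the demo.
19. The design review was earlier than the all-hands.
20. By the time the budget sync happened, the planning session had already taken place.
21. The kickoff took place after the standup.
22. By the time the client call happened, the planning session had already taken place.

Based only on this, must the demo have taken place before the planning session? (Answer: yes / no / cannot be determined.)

Tracing the constraints gives the planning session → the client call → the standup → the demo, so the planning session must come before the demo.
That means the demo cannot be before the planning session.

no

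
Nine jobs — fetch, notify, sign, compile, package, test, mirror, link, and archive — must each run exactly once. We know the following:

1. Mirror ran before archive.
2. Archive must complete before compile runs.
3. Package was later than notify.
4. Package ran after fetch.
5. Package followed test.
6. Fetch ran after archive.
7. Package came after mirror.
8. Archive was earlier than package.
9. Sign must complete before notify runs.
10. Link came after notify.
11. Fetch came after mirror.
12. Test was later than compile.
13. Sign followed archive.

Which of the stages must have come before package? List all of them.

Directly stated before package: archive, fetch, mirror, notify, and test.
Compile reaches package via compile → test → package.
Sign reaches package via sign → notify → package.
No chain forces link ahead of package.

archive, compile, fetch, mirror, notify, sign, test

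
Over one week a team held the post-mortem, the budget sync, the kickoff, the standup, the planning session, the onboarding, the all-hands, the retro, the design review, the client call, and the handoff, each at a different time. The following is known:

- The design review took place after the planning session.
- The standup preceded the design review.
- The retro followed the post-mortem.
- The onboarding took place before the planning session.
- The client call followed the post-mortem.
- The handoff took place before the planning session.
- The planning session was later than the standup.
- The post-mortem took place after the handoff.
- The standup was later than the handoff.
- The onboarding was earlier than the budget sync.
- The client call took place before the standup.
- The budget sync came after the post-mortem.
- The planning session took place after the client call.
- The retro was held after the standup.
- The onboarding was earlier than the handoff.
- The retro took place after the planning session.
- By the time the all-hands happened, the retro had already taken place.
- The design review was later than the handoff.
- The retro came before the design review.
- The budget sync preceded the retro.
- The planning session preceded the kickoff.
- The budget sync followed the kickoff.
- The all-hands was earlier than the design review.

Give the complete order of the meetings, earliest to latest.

The constraints fix every adjacent pair, so only one ordering works:
the onboarding → the handoff → the post-mortem → the client call → the standup → the planning session → the kickoff → the budget sync → the retro → the all-hands → the design review.

the onboarding, the handoff, the post-mortem, the client call, the standup, the planning session, the kickoff, the budget sync, the retro, the all-hands, the design review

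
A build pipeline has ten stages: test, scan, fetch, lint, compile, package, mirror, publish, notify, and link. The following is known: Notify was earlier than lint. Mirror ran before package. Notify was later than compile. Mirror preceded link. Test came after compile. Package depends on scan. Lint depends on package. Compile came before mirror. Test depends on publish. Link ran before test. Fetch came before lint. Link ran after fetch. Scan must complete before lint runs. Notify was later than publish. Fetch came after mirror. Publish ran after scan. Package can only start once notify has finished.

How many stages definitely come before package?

5

Directly stated before package: mirror, notify, and scan.
Compile reaches package via compile → mirror → package.
Publish reaches package via publish → notify → package.
No chain forces link (or any of the others) ahead of package.
That's compile, mirror, notify, publish, and scan — 5 in all.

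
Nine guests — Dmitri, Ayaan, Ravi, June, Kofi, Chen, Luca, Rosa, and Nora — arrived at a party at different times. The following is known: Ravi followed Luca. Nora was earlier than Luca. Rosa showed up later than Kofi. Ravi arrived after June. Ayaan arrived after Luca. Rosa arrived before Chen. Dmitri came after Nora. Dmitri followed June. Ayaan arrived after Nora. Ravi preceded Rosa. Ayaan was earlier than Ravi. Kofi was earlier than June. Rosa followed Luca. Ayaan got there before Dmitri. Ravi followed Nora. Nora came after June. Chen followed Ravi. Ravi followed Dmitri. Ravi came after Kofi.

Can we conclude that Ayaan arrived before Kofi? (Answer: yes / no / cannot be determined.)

no

Tracing the constraints gives Kofi → June → Nora → Ayaan, so Kofi must come before Ayaan.
That means Ayaan cannot be before Kofi.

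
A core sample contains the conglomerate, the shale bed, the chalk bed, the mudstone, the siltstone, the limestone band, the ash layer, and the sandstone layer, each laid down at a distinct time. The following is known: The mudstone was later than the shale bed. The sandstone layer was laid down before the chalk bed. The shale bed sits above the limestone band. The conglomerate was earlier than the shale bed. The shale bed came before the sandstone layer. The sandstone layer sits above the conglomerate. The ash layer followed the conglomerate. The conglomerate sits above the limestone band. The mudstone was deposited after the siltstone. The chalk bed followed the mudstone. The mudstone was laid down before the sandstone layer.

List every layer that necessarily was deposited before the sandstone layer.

Directly stated before the sandstone layer: the conglomerate, the mudstone, and the shale bed.
The limestone band reaches the sandstone layer via the limestone band → the conglomerate → the sandstone layer.
The siltstone reaches the sandstone layer via the siltstone → the mudstone → the sandstone layer.

the conglomerate, the limestone band, the mudstone, the shale bed, the siltstone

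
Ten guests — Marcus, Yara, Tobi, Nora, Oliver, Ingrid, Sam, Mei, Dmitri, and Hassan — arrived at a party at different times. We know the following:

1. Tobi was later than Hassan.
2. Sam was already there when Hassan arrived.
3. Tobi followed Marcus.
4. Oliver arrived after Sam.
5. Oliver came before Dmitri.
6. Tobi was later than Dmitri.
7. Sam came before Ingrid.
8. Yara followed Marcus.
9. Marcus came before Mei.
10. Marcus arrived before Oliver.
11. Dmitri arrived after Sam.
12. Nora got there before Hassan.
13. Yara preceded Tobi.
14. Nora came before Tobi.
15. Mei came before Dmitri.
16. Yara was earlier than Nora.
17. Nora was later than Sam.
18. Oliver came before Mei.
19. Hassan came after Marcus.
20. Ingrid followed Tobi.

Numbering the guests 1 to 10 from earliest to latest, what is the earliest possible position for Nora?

4

Marcus, Sam, and Yara must all come before Nora — 3 forced predecessors.
Nothing else is forced ahead of Nora, so their earliest slot is position 3 + 1 = 4.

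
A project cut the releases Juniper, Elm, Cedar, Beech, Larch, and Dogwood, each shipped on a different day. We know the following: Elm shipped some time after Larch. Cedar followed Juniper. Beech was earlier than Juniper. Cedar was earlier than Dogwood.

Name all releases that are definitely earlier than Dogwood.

Directly stated before Dogwood: Cedar.
Beech reaches Dogwood via Beech → Juniper → Cedar → Dogwood.
Juniper reaches Dogwood via Juniper → Cedar → Dogwood.
No chain forces Larch (or any of the others) ahead of Dogwood.

Beech, Cedar, Juniper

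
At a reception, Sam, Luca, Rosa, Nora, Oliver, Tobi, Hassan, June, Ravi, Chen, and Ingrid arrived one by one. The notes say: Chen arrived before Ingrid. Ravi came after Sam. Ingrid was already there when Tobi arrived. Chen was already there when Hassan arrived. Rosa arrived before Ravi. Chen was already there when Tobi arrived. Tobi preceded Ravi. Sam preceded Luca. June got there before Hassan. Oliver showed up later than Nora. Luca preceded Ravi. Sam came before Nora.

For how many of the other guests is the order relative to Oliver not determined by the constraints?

Forced before Oliver: Nora and Sam.
That leaves Chen, Hassan, Ingrid, June, Luca, Ravi, Rosa, and Tobi with no forced order relative to Oliver — 8.

8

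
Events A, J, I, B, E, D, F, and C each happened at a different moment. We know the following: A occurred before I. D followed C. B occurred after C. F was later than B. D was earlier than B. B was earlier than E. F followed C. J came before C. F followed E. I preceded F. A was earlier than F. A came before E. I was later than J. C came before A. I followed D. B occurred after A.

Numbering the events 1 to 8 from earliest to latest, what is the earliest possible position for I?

5

A, C, D, and J must all come before I — 4 forced predecessors.
Nothing else is forced ahead of I, so its earliest slot is position 4 + 1 = 5.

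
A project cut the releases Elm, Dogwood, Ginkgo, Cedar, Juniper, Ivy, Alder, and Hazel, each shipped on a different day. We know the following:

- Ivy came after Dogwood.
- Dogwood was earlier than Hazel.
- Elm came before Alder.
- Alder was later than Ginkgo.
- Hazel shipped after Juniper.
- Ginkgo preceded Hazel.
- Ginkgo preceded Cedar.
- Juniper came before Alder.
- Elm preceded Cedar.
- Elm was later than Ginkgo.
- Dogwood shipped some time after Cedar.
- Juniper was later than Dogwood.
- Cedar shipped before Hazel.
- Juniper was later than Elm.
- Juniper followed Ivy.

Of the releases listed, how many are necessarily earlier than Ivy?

4

Directly stated before Ivy: Dogwood.
Cedar reaches Ivy via Cedar → Dogwood → Ivy.
Elm reaches Ivy via Elm → Cedar → Dogwood → Ivy.
Ginkgo reaches Ivy via Ginkgo → Cedar → Dogwood → Ivy.
No chain forces Hazel (or any of the others) ahead of Ivy.
That's Cedar, Dogwood, Elm, and Ginkgo — 4 in all.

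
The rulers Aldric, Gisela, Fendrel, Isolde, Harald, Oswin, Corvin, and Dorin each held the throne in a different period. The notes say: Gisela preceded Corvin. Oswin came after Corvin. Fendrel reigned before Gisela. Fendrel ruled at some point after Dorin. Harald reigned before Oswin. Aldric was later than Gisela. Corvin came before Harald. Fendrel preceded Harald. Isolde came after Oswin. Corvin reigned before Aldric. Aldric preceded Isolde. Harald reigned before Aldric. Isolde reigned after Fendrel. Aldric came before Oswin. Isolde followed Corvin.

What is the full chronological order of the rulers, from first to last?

The constraints fix every adjacent pair, so only one ordering works:
Dorin → Fendrel → Gisela → Corvin → Harald → Aldric → Oswin → Isolde.

Dorin, Fendrel, Gisela, Corvin, Harald, Aldric, Oswin, Isolde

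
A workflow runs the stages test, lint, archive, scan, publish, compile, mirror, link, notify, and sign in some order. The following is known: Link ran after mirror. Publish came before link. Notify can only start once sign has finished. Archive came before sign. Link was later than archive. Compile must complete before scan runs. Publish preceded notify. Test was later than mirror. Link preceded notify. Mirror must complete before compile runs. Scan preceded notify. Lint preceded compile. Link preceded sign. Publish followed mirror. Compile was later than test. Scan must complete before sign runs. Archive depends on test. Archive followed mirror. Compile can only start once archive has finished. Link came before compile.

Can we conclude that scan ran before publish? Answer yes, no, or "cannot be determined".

Tracing the constraints gives publish → link → compile → scan, so publish must come before scan.
That means scan cannot be before publish.

no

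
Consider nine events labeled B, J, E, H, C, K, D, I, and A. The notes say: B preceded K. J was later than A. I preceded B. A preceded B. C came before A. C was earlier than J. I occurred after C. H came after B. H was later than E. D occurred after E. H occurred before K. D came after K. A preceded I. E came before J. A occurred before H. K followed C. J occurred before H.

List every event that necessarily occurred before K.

Directly stated before K: B, C, and H.
A reaches K via A → B → K.
E reaches K via E → H → K.
I reaches K via I → B → K.
Likewise J reaches K by chaining the stated constraints.

A, B, C, E, H, I, J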